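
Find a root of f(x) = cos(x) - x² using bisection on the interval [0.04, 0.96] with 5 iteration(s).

f(x) = cos(x) - x²
Initial interval: [0.04, 0.96]

Iteration 1:
  c_1 = (0.040000 + 0.960000)/2 = 0.500000
  f(c_1) = f(0.500000) = 0.627583
  f(a) × f(c) ≥ 0, new interval: [0.500000, 0.960000]
Iteration 2:
  c_2 = (0.500000 + 0.960000)/2 = 0.730000
  f(c_2) = f(0.730000) = 0.212274
  f(a) × f(c) ≥ 0, new interval: [0.730000, 0.960000]
Iteration 3:
  c_3 = (0.730000 + 0.960000)/2 = 0.845000
  f(c_3) = f(0.845000) = -0.050294
  f(a) × f(c) < 0, new interval: [0.730000, 0.845000]
Iteration 4:
  c_4 = (0.730000 + 0.845000)/2 = 0.787500
  f(c_4) = f(0.787500) = 0.085463
  f(a) × f(c) ≥ 0, new interval: [0.787500, 0.845000]
Iteration 5:
  c_5 = (0.787500 + 0.845000)/2 = 0.816250
  f(c_5) = f(0.816250) = 0.018694
  f(a) × f(c) ≥ 0, new interval: [0.816250, 0.845000]

After 5 iteration(s), the approximation is c_5 = 0.816250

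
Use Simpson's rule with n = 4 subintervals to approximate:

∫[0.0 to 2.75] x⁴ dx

f(x) = x⁴
a = 0.0, b = 2.75, n = 4
h = (b - a)/n = 0.687500

Simpson's rule: (h/3)[f(x₀) + 4f(x₁) + 2f(x₂) + ... + f(xₙ)]

x_0 = 0.0000, f(x_0) = 0.000000, coefficient = 1
x_1 = 0.6875, f(x_1) = 0.223404, coefficient = 4
x_2 = 1.3750, f(x_2) = 3.574463, coefficient = 2
x_3 = 2.0625, f(x_3) = 18.095718, coefficient = 4
x_4 = 2.7500, f(x_4) = 57.191406, coefficient = 1

I ≈ (0.687500/3) × 137.616821 = 31.537188
Exact value: 31.455273
Error: 0.081915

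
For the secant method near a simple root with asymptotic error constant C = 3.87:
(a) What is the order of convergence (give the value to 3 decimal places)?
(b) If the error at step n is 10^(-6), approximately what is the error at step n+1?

(a) Secant method has superlinear convergence with order φ = (1+√5)/2 ≈ 1.618.
    This means |e_{n+1}| ≈ C|e_n|^1.618.

(b) With |e_n| = 10^(-6) and C = 3.87:
    |e_{n+1}| ≈ 3.87 × (10^(-6))^1.618 = 3.87 × 10^(-9.71)

(a) ≈ 1.618 (golden ratio); (b) |e_{n+1}| ≈ 7.577e-10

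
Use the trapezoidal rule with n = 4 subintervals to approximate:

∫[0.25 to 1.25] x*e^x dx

f(x) = x*e^x
a = 0.25, b = 1.25, n = 4
h = (b - a)/n = 0.250000

Trapezoidal rule: (h/2)[f(x₀) + 2f(x₁) + 2f(x₂) + ... + f(xₙ)]

x_0 = 0.2500, f(x_0) = 0.321006, coefficient = 1
x_1 = 0.5000, f(x_1) = 0.824361, coefficient = 2
x_2 = 0.7500, f(x_2) = 1.587750, coefficient = 2
x_3 = 1.0000, f(x_3) = 2.718282, coefficient = 2
x_4 = 1.2500, f(x_4) = 4.362929, coefficient = 1

I ≈ (0.250000/2) × 14.944720 = 1.868090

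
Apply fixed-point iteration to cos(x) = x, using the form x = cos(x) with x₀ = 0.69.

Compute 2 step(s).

Equation: cos(x) = x
Fixed-point form: x = cos(x)
x₀ = 0.69

x_1 = g(0.690000) = 0.771246
x_2 = g(0.771246) = 0.717043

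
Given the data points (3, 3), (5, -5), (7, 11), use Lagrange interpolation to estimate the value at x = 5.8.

Lagrange interpolation formula:
P(x) = Σ yᵢ × Lᵢ(x)
where Lᵢ(x) = Π_{j≠i} (x - xⱼ)/(xᵢ - xⱼ)

L_0(5.8) = (5.8 - 5)/(3 - 5) × (5.8 - 7)/(3 - 7) = -0.120000
L_1(5.8) = (5.8 - 3)/(5 - 3) × (5.8 - 7)/(5 - 7) = 0.840000
L_2(5.8) = (5.8 - 3)/(7 - 3) × (5.8 - 5)/(7 - 5) = 0.280000

P(5.8) = 3×L_0(5.8) + (-5)×L_1(5.8) + 11×L_2(5.8)
P(5.8) = -1.480000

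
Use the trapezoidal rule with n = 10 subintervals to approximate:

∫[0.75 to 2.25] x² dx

f(x) = x²
a = 0.75, b = 2.25, n = 10
h = (b - a)/n = 0.150000

Trapezoidal rule: (h/2)[f(x₀) + 2f(x₁) + 2f(x₂) + ... + f(xₙ)]

x_0 = 0.7500, f(x_0) = 0.562500, coefficient = 1
x_1 = 0.9000, f(x_1) = 0.810000, coefficient = 2
x_2 = 1.0500, f(x_2) = 1.102500, coefficient = 2
x_3 = 1.2000, f(x_3) = 1.440000, coefficient = 2
x_4 = 1.3500, f(x_4) = 1.822500, coefficient = 2
x_5 = 1.5000, f(x_5) = 2.250000, coefficient = 2
x_6 = 1.6500, f(x_6) = 2.722500, coefficient = 2
x_7 = 1.8000, f(x_7) = 3.240000, coefficient = 2
x_8 = 1.9500, f(x_8) = 3.802500, coefficient = 2
x_9 = 2.1000, f(x_9) = 4.410000, coefficient = 2
x_10 = 2.2500, f(x_10) = 5.062500, coefficient = 1

I ≈ (0.150000/2) × 48.825000 = 3.661875
Exact value: 3.656250
Error: 0.005625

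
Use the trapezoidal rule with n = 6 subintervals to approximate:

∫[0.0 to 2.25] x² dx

f(x) = x²
a = 0.0, b = 2.25, n = 6
h = (b - a)/n = 0.375000

Trapezoidal rule: (h/2)[f(x₀) + 2f(x₁) + 2f(x₂) + ... + f(xₙ)]

x_0 = 0.0000, f(x_0) = 0.000000, coefficient = 1
x_1 = 0.3750, f(x_1) = 0.140625, coefficient = 2
x_2 = 0.7500, f(x_2) = 0.562500, coefficient = 2
x_3 = 1.1250, f(x_3) = 1.265625, coefficient = 2
x_4 = 1.5000, f(x_4) = 2.250000, coefficient = 2
x_5 = 1.8750, f(x_5) = 3.515625, coefficient = 2
x_6 = 2.2500, f(x_6) = 5.062500, coefficient = 1

I ≈ (0.375000/2) × 20.531250 = 3.849609
Exact value: 3.796875
Error: 0.052734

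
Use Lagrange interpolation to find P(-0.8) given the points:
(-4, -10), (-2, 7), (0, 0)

Lagrange interpolation formula:
P(x) = Σ yᵢ × Lᵢ(x)
where Lᵢ(x) = Π_{j≠i} (x - xⱼ)/(xᵢ - xⱼ)

L_0(-0.8) = (-0.8 - (-2))/(-4 - (-2)) × (-0.8 - 0)/(-4 - 0) = -0.120000
L_1(-0.8) = (-0.8 - (-4))/(-2 - (-4)) × (-0.8 - 0)/(-2 - 0) = 0.640000
L_2(-0.8) = (-0.8 - (-4))/(0 - (-4)) × (-0.8 - (-2))/(0 - (-2)) = 0.480000

P(-0.8) = (-10)×L_0(-0.8) + 7×L_1(-0.8) + 0×L_2(-0.8)
P(-0.8) = 5.680000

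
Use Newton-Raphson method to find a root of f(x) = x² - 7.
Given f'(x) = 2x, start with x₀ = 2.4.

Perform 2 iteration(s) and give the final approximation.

f(x) = x² - 7
f'(x) = 2x
x₀ = 2.4

Newton-Raphson formula: x_{n+1} = x_n - f(x_n)/f'(x_n)

Iteration 1:
  f(2.400000) = -1.240000
  f'(2.400000) = 4.800000
  x_1 = 2.400000 - (-1.240000)/4.800000 = 2.658333
Iteration 2:
  f(2.658333) = 0.066736
  f'(2.658333) = 5.316667
  x_2 = 2.658333 - 0.066736/5.316667 = 2.645781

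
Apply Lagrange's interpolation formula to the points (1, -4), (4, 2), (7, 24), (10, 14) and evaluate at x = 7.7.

Lagrange interpolation formula:
P(x) = Σ yᵢ × Lᵢ(x)
where Lᵢ(x) = Π_{j≠i} (x - xⱼ)/(xᵢ - xⱼ)

L_0(7.7) = (7.7 - 4)/(1 - 4) × (7.7 - 7)/(1 - 7) × (7.7 - 10)/(1 - 10) = 0.036772
L_1(7.7) = (7.7 - 1)/(4 - 1) × (7.7 - 7)/(4 - 7) × (7.7 - 10)/(4 - 10) = -0.199759
L_2(7.7) = (7.7 - 1)/(7 - 1) × (7.7 - 4)/(7 - 4) × (7.7 - 10)/(7 - 10) = 1.055870
L_3(7.7) = (7.7 - 1)/(10 - 1) × (7.7 - 4)/(10 - 4) × (7.7 - 7)/(10 - 7) = 0.107117

P(7.7) = (-4)×L_0(7.7) + 2×L_1(7.7) + 24×L_2(7.7) + 14×L_3(7.7)
P(7.7) = 26.293926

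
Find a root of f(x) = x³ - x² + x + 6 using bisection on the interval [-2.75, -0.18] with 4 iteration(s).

f(x) = x³ - x² + x + 6
Initial interval: [-2.75, -0.18]

Iteration 1:
  c_1 = (-2.750000 + (-0.180000))/2 = -1.465000
  f(c_1) = f(-1.465000) = -0.755445
  f(a) × f(c) ≥ 0, new interval: [-1.465000, -0.180000]
Iteration 2:
  c_2 = (-1.465000 + (-0.180000))/2 = -0.822500
  f(c_2) = f(-0.822500) = 3.944567
  f(a) × f(c) < 0, new interval: [-1.465000, -0.822500]
Iteration 3:
  c_3 = (-1.465000 + (-0.822500))/2 = -1.143750
  f(c_3) = f(-1.143750) = 2.051873
  f(a) × f(c) < 0, new interval: [-1.465000, -1.143750]
Iteration 4:
  c_4 = (-1.465000 + (-1.143750))/2 = -1.304375
  f(c_4) = f(-1.304375) = 0.774975
  f(a) × f(c) < 0, new interval: [-1.465000, -1.304375]

After 4 iteration(s), the approximation is c_4 = -1.304375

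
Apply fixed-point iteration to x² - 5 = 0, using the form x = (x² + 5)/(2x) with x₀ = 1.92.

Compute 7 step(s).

Equation: x² - 5 = 0
Fixed-point form: x = (x² + 5)/(2x)
x₀ = 1.92

x_1 = g(1.920000) = 2.262083
x_2 = g(2.262083) = 2.236218
x_3 = g(2.236218) = 2.236068
x_4 = g(2.236068) = 2.236068
x_5 = g(2.236068) = 2.236068
x_6 = g(2.236068) = 2.236068
x_7 = g(2.236068) = 2.236068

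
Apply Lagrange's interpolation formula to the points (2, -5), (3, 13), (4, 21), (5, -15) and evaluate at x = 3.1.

Lagrange interpolation formula:
P(x) = Σ yᵢ × Lᵢ(x)
where Lᵢ(x) = Π_{j≠i} (x - xⱼ)/(xᵢ - xⱼ)

L_0(3.1) = (3.1 - 3)/(2 - 3) × (3.1 - 4)/(2 - 4) × (3.1 - 5)/(2 - 5) = -0.028500
L_1(3.1) = (3.1 - 2)/(3 - 2) × (3.1 - 4)/(3 - 4) × (3.1 - 5)/(3 - 5) = 0.940500
L_2(3.1) = (3.1 - 2)/(4 - 2) × (3.1 - 3)/(4 - 3) × (3.1 - 5)/(4 - 5) = 0.104500
L_3(3.1) = (3.1 - 2)/(5 - 2) × (3.1 - 3)/(5 - 3) × (3.1 - 4)/(5 - 4) = -0.016500

P(3.1) = (-5)×L_0(3.1) + 13×L_1(3.1) + 21×L_2(3.1) + (-15)×L_3(3.1)
P(3.1) = 14.811000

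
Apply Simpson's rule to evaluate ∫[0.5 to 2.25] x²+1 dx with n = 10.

f(x) = x²+1
a = 0.5, b = 2.25, n = 10
h = (b - a)/n = 0.175000

Simpson's rule: (h/3)[f(x₀) + 4f(x₁) + 2f(x₂) + ... + f(xₙ)]

x_0 = 0.5000, f(x_0) = 1.250000, coefficient = 1
x_1 = 0.6750, f(x_1) = 1.455625, coefficient = 4
x_2 = 0.8500, f(x_2) = 1.722500, coefficient = 2
x_3 = 1.0250, f(x_3) = 2.050625, coefficient = 4
x_4 = 1.2000, f(x_4) = 2.440000, coefficient = 2
x_5 = 1.3750, f(x_5) = 2.890625, coefficient = 4
x_6 = 1.5500, f(x_6) = 3.402500, coefficient = 2
x_7 = 1.7250, f(x_7) = 3.975625, coefficient = 4
x_8 = 1.9000, f(x_8) = 4.610000, coefficient = 2
x_9 = 2.0750, f(x_9) = 5.305625, coefficient = 4
x_10 = 2.2500, f(x_10) = 6.062500, coefficient = 1

I ≈ (0.175000/3) × 94.375000 = 5.505208
Exact value: 5.505208
Error: 0.000000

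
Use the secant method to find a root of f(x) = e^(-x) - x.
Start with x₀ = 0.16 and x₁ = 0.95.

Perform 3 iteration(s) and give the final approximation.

f(x) = e^(-x) - x
x₀ = 0.16, x₁ = 0.95

Secant formula: x_{n+1} = x_n - f(x_n)(x_n - x_{n-1})/(f(x_n) - f(x_{n-1}))

Iteration 1:
  f(0.160000) = 0.692144
  f(0.950000) = -0.563259
  x_2 = 0.950000 - (-0.563259)×(0.950000 - 0.160000)/(-0.563259 - 0.692144)
       = 0.595552
Iteration 2:
  f(0.950000) = -0.563259
  f(0.595552) = -0.044294
  x_3 = 0.595552 - (-0.044294)×(0.595552 - 0.950000)/(-0.044294 - (-0.563259))
       = 0.565300
Iteration 3:
  f(0.595552) = -0.044294
  f(0.565300) = 0.002890
  x_4 = 0.565300 - 0.002890×(0.565300 - 0.595552)/(0.002890 - (-0.044294))
       = 0.567153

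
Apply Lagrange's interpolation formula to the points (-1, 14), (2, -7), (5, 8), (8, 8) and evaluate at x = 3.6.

Lagrange interpolation formula:
P(x) = Σ yᵢ × Lᵢ(x)
where Lᵢ(x) = Π_{j≠i} (x - xⱼ)/(xᵢ - xⱼ)

L_0(3.6) = (3.6 - 2)/(-1 - 2) × (3.6 - 5)/(-1 - 5) × (3.6 - 8)/(-1 - 8) = -0.060840
L_1(3.6) = (3.6 - (-1))/(2 - (-1)) × (3.6 - 5)/(2 - 5) × (3.6 - 8)/(2 - 8) = 0.524741
L_2(3.6) = (3.6 - (-1))/(5 - (-1)) × (3.6 - 2)/(5 - 2) × (3.6 - 8)/(5 - 8) = 0.599704
L_3(3.6) = (3.6 - (-1))/(8 - (-1)) × (3.6 - 2)/(8 - 2) × (3.6 - 5)/(8 - 5) = -0.063605

P(3.6) = 14×L_0(3.6) + (-7)×L_1(3.6) + 8×L_2(3.6) + 8×L_3(3.6)
P(3.6) = -0.236148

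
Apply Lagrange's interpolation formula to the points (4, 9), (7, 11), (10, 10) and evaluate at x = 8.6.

Lagrange interpolation formula:
P(x) = Σ yᵢ × Lᵢ(x)
where Lᵢ(x) = Π_{j≠i} (x - xⱼ)/(xᵢ - xⱼ)

L_0(8.6) = (8.6 - 7)/(4 - 7) × (8.6 - 10)/(4 - 10) = -0.124444
L_1(8.6) = (8.6 - 4)/(7 - 4) × (8.6 - 10)/(7 - 10) = 0.715556
L_2(8.6) = (8.6 - 4)/(10 - 4) × (8.6 - 7)/(10 - 7) = 0.408889

P(8.6) = 9×L_0(8.6) + 11×L_1(8.6) + 10×L_2(8.6)
P(8.6) = 10.840000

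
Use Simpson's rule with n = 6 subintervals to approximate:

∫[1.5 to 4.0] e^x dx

f(x) = e^x
a = 1.5, b = 4.0, n = 6
h = (b - a)/n = 0.416667

Simpson's rule: (h/3)[f(x₀) + 4f(x₁) + 2f(x₂) + ... + f(xₙ)]

x_0 = 1.5000, f(x_0) = 4.481689, coefficient = 1
x_1 = 1.9167, f(x_1) = 6.798260, coefficient = 4
x_2 = 2.3333, f(x_2) = 10.312259, coefficient = 2
x_3 = 2.7500, f(x_3) = 15.642632, coefficient = 4
x_4 = 3.1667, f(x_4) = 23.728258, coefficient = 2
x_5 = 3.5833, f(x_5) = 35.993319, coefficient = 4
x_6 = 4.0000, f(x_6) = 54.598150, coefficient = 1

I ≈ (0.416667/3) × 360.897715 = 50.124683
Exact value: 50.116461
Error: 0.008222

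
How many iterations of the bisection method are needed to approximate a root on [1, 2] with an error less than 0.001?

We need (b-a)/2^n ≤ 0.001
(2 - 1)/2^n ≤ 0.001
1/2^n ≤ 0.001
2^n ≥ 1000
n ≥ log₂(1000) = 9.97
n ≥ 10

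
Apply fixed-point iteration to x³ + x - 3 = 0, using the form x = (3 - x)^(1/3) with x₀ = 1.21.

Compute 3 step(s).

Equation: x³ + x - 3 = 0
Fixed-point form: x = (3 - x)^(1/3)
x₀ = 1.21

x_1 = g(1.210000) = 1.214184
x_2 = g(1.214184) = 1.213237
x_3 = g(1.213237) = 1.213451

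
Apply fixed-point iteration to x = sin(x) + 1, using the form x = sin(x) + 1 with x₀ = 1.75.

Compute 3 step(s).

Equation: x = sin(x) + 1
Fixed-point form: x = sin(x) + 1
x₀ = 1.75

x_1 = g(1.750000) = 1.983986
x_2 = g(1.983986) = 1.915845
x_3 = g(1.915845) = 1.941059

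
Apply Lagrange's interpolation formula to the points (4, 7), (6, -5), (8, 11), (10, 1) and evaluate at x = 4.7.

Lagrange interpolation formula:
P(x) = Σ yᵢ × Lᵢ(x)
where Lᵢ(x) = Π_{j≠i} (x - xⱼ)/(xᵢ - xⱼ)

L_0(4.7) = (4.7 - 6)/(4 - 6) × (4.7 - 8)/(4 - 8) × (4.7 - 10)/(4 - 10) = 0.473687
L_1(4.7) = (4.7 - 4)/(6 - 4) × (4.7 - 8)/(6 - 8) × (4.7 - 10)/(6 - 10) = 0.765188
L_2(4.7) = (4.7 - 4)/(8 - 4) × (4.7 - 6)/(8 - 6) × (4.7 - 10)/(8 - 10) = -0.301438
L_3(4.7) = (4.7 - 4)/(10 - 4) × (4.7 - 6)/(10 - 6) × (4.7 - 8)/(10 - 8) = 0.062562

P(4.7) = 7×L_0(4.7) + (-5)×L_1(4.7) + 11×L_2(4.7) + 1×L_3(4.7)
P(4.7) = -3.763375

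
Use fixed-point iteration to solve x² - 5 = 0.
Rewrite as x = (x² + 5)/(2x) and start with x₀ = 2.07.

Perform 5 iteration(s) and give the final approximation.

Equation: x² - 5 = 0
Fixed-point form: x = (x² + 5)/(2x)
x₀ = 2.07

x_1 = g(2.070000) = 2.242729
x_2 = g(2.242729) = 2.236078
x_3 = g(2.236078) = 2.236068
x_4 = g(2.236068) = 2.236068
x_5 = g(2.236068) = 2.236068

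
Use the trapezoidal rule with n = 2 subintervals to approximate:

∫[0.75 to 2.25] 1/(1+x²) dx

f(x) = 1/(1+x²)
a = 0.75, b = 2.25, n = 2
h = (b - a)/n = 0.750000

Trapezoidal rule: (h/2)[f(x₀) + 2f(x₁) + 2f(x₂) + ... + f(xₙ)]

x_0 = 0.7500, f(x_0) = 0.640000, coefficient = 1
x_1 = 1.5000, f(x_1) = 0.307692, coefficient = 2
x_2 = 2.2500, f(x_2) = 0.164948, coefficient = 1

I ≈ (0.750000/2) × 1.420333 = 0.532625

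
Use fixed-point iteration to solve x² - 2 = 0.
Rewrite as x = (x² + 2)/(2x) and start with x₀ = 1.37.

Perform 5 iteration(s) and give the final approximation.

Equation: x² - 2 = 0
Fixed-point form: x = (x² + 2)/(2x)
x₀ = 1.37

x_1 = g(1.370000) = 1.414927
x_2 = g(1.414927) = 1.414214
x_3 = g(1.414214) = 1.414214
x_4 = g(1.414214) = 1.414214
x_5 = g(1.414214) = 1.414214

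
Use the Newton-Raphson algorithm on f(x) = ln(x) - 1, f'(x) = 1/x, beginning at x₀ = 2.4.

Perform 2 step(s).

f(x) = ln(x) - 1
f'(x) = 1/x
x₀ = 2.4

Newton-Raphson formula: x_{n+1} = x_n - f(x_n)/f'(x_n)

Iteration 1:
  f(2.400000) = -0.124531
  f'(2.400000) = 0.416667
  x_1 = 2.400000 - (-0.124531)/0.416667 = 2.698875
Iteration 2:
  f(2.698875) = -0.007165
  f'(2.698875) = 0.370525
  x_2 = 2.698875 - (-0.007165)/0.370525 = 2.718212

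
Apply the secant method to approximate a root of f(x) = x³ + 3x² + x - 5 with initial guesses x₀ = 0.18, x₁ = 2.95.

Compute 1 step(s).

f(x) = x³ + 3x² + x - 5
x₀ = 0.18, x₁ = 2.95

Secant formula: x_{n+1} = x_n - f(x_n)(x_n - x_{n-1})/(f(x_n) - f(x_{n-1}))

Iteration 1:
  f(0.180000) = -4.716968
  f(2.950000) = 49.729875
  x_2 = 2.950000 - 49.729875×(2.950000 - 0.180000)/(49.729875 - (-4.716968))
       = 0.419977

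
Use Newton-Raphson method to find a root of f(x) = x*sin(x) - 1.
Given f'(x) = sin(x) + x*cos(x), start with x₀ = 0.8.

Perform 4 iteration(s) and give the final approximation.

f(x) = x*sin(x) - 1
f'(x) = sin(x) + x*cos(x)
x₀ = 0.8

Newton-Raphson formula: x_{n+1} = x_n - f(x_n)/f'(x_n)

Iteration 1:
  f(0.800000) = -0.426115
  f'(0.800000) = 1.274721
  x_1 = 0.800000 - (-0.426115)/1.274721 = 1.134281
Iteration 2:
  f(1.134281) = 0.027920
  f'(1.134281) = 1.385786
  x_2 = 1.134281 - 0.027920/1.385786 = 1.114134
Iteration 3:
  f(1.114134) = -0.000033
  f'(1.114134) = 1.388812
  x_3 = 1.114134 - (-0.000033)/1.388812 = 1.114157
Iteration 4:
  f(1.114157) = 0.000000
  f'(1.114157) = 1.388809
  x_4 = 1.114157 - 0.000000/1.388809 = 1.114157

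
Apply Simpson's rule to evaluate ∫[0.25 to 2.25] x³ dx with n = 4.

f(x) = x³
a = 0.25, b = 2.25, n = 4
h = (b - a)/n = 0.500000

Simpson's rule: (h/3)[f(x₀) + 4f(x₁) + 2f(x₂) + ... + f(xₙ)]

x_0 = 0.2500, f(x_0) = 0.015625, coefficient = 1
x_1 = 0.7500, f(x_1) = 0.421875, coefficient = 4
x_2 = 1.2500, f(x_2) = 1.953125, coefficient = 2
x_3 = 1.7500, f(x_3) = 5.359375, coefficient = 4
x_4 = 2.2500, f(x_4) = 11.390625, coefficient = 1

I ≈ (0.500000/3) × 38.437500 = 6.406250
Exact value: 6.406250
Error: 0.000000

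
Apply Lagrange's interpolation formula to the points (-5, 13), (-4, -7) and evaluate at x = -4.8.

Lagrange interpolation formula:
P(x) = Σ yᵢ × Lᵢ(x)
where Lᵢ(x) = Π_{j≠i} (x - xⱼ)/(xᵢ - xⱼ)

L_0(-4.8) = (-4.8 - (-4))/(-5 - (-4)) = 0.800000
L_1(-4.8) = (-4.8 - (-5))/(-4 - (-5)) = 0.200000

P(-4.8) = 13×L_0(-4.8) + (-7)×L_1(-4.8)
P(-4.8) = 9.000000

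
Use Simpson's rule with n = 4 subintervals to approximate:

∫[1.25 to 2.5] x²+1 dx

f(x) = x²+1
a = 1.25, b = 2.5, n = 4
h = (b - a)/n = 0.312500

Simpson's rule: (h/3)[f(x₀) + 4f(x₁) + 2f(x₂) + ... + f(xₙ)]

x_0 = 1.2500, f(x_0) = 2.562500, coefficient = 1
x_1 = 1.5625, f(x_1) = 3.441406, coefficient = 4
x_2 = 1.8750, f(x_2) = 4.515625, coefficient = 2
x_3 = 2.1875, f(x_3) = 5.785156, coefficient = 4
x_4 = 2.5000, f(x_4) = 7.250000, coefficient = 1

I ≈ (0.312500/3) × 55.750000 = 5.807292
Exact value: 5.807292
Error: 0.000000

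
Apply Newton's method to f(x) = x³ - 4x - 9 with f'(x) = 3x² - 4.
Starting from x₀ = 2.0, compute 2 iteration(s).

f(x) = x³ - 4x - 9
f'(x) = 3x² - 4
x₀ = 2.0

Newton-Raphson formula: x_{n+1} = x_n - f(x_n)/f'(x_n)

Iteration 1:
  f(2.000000) = -9.000000
  f'(2.000000) = 8.000000
  x_1 = 2.000000 - (-9.000000)/8.000000 = 3.125000
Iteration 2:
  f(3.125000) = 9.017578
  f'(3.125000) = 25.296875
  x_2 = 3.125000 - 9.017578/25.296875 = 2.768530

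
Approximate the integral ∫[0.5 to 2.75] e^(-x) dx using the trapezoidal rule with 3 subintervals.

f(x) = e^(-x)
a = 0.5, b = 2.75, n = 3
h = (b - a)/n = 0.750000

Trapezoidal rule: (h/2)[f(x₀) + 2f(x₁) + 2f(x₂) + ... + f(xₙ)]

x_0 = 0.5000, f(x_0) = 0.606531, coefficient = 1
x_1 = 1.2500, f(x_1) = 0.286505, coefficient = 2
x_2 = 2.0000, f(x_2) = 0.135335, coefficient = 2
x_3 = 2.7500, f(x_3) = 0.063928, coefficient = 1

I ≈ (0.750000/2) × 1.514139 = 0.567802
Exact value: 0.542603
Error: 0.025199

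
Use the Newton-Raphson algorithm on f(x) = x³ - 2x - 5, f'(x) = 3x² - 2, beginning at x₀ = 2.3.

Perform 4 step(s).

f(x) = x³ - 2x - 5
f'(x) = 3x² - 2
x₀ = 2.3

Newton-Raphson formula: x_{n+1} = x_n - f(x_n)/f'(x_n)

Iteration 1:
  f(2.300000) = 2.567000
  f'(2.300000) = 13.870000
  x_1 = 2.300000 - 2.567000/13.870000 = 2.114924
Iteration 2:
  f(2.114924) = 0.230006
  f'(2.114924) = 11.418714
  x_2 = 2.114924 - 0.230006/11.418714 = 2.094781
Iteration 3:
  f(2.094781) = 0.002566
  f'(2.094781) = 11.164327
  x_3 = 2.094781 - 0.002566/11.164327 = 2.094552
Iteration 4:
  f(2.094552) = 0.000000
  f'(2.094552) = 11.161438
  x_4 = 2.094552 - 0.000000/11.161438 = 2.094551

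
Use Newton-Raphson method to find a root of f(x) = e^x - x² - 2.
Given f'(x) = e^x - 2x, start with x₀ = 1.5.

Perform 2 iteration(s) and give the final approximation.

f(x) = e^x - x² - 2
f'(x) = e^x - 2x
x₀ = 1.5

Newton-Raphson formula: x_{n+1} = x_n - f(x_n)/f'(x_n)

Iteration 1:
  f(1.500000) = 0.231689
  f'(1.500000) = 1.481689
  x_1 = 1.500000 - 0.231689/1.481689 = 1.343632
Iteration 2:
  f(1.343632) = 0.027592
  f'(1.343632) = 1.145675
  x_2 = 1.343632 - 0.027592/1.145675 = 1.319548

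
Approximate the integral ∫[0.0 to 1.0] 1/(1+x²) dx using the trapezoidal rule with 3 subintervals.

f(x) = 1/(1+x²)
a = 0.0, b = 1.0, n = 3
h = (b - a)/n = 0.333333

Trapezoidal rule: (h/2)[f(x₀) + 2f(x₁) + 2f(x₂) + ... + f(xₙ)]

x_0 = 0.0000, f(x_0) = 1.000000, coefficient = 1
x_1 = 0.3333, f(x_1) = 0.900000, coefficient = 2
x_2 = 0.6667, f(x_2) = 0.692308, coefficient = 2
x_3 = 1.0000, f(x_3) = 0.500000, coefficient = 1

I ≈ (0.333333/2) × 4.684615 = 0.780769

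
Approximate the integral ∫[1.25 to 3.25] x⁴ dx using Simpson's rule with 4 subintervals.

f(x) = x⁴
a = 1.25, b = 3.25, n = 4
h = (b - a)/n = 0.500000

Simpson's rule: (h/3)[f(x₀) + 4f(x₁) + 2f(x₂) + ... + f(xₙ)]

x_0 = 1.2500, f(x_0) = 2.441406, coefficient = 1
x_1 = 1.7500, f(x_1) = 9.378906, coefficient = 4
x_2 = 2.2500, f(x_2) = 25.628906, coefficient = 2
x_3 = 2.7500, f(x_3) = 57.191406, coefficient = 4
x_4 = 3.2500, f(x_4) = 111.566406, coefficient = 1

I ≈ (0.500000/3) × 431.546875 = 71.924479
Exact value: 71.907813
Error: 0.016667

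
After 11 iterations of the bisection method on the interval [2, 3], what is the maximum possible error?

Bisection error bound: |error| ≤ (b-a)/2^n
|error| ≤ (3 - 2)/2^11 = 1/2^11
|error| ≤ 0.0004882812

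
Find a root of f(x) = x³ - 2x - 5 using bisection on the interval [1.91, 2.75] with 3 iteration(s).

f(x) = x³ - 2x - 5
Initial interval: [1.91, 2.75]

Iteration 1:
  c_1 = (1.910000 + 2.750000)/2 = 2.330000
  f(c_1) = f(2.330000) = 2.989337
  f(a) × f(c) < 0, new interval: [1.910000, 2.330000]
Iteration 2:
  c_2 = (1.910000 + 2.330000)/2 = 2.120000
  f(c_2) = f(2.120000) = 0.288128
  f(a) × f(c) < 0, new interval: [1.910000, 2.120000]
Iteration 3:
  c_3 = (1.910000 + 2.120000)/2 = 2.015000
  f(c_3) = f(2.015000) = -0.848647
  f(a) × f(c) ≥ 0, new interval: [2.015000, 2.120000]

After 3 iteration(s), the approximation is c_3 = 2.015000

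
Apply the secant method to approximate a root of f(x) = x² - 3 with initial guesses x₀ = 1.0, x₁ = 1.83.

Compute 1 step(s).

f(x) = x² - 3
x₀ = 1.0, x₁ = 1.83

Secant formula: x_{n+1} = x_n - f(x_n)(x_n - x_{n-1})/(f(x_n) - f(x_{n-1}))

Iteration 1:
  f(1.000000) = -2.000000
  f(1.830000) = 0.348900
  x_2 = 1.830000 - 0.348900×(1.830000 - 1.000000)/(0.348900 - (-2.000000))
       = 1.706714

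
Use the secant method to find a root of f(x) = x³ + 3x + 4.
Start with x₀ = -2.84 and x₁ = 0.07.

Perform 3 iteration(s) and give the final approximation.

f(x) = x³ + 3x + 4
x₀ = -2.84, x₁ = 0.07

Secant formula: x_{n+1} = x_n - f(x_n)(x_n - x_{n-1})/(f(x_n) - f(x_{n-1}))

Iteration 1:
  f(-2.840000) = -27.426304
  f(0.070000) = 4.210343
  x_2 = 0.070000 - 4.210343×(0.070000 - (-2.840000))/(4.210343 - (-27.426304))
       = -0.317275
Iteration 2:
  f(0.070000) = 4.210343
  f(-0.317275) = 3.016235
  x_3 = -0.317275 - 3.016235×(-0.317275 - 0.070000)/(3.016235 - 4.210343)
       = -1.295507
Iteration 3:
  f(-0.317275) = 3.016235
  f(-1.295507) = -2.060822
  x_4 = -1.295507 - (-2.060822)×(-1.295507 - (-0.317275))/(-2.060822 - 3.016235)
       = -0.898434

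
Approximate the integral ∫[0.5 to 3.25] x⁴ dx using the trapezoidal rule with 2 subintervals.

f(x) = x⁴
a = 0.5, b = 3.25, n = 2
h = (b - a)/n = 1.375000

Trapezoidal rule: (h/2)[f(x₀) + 2f(x₁) + 2f(x₂) + ... + f(xₙ)]

x_0 = 0.5000, f(x_0) = 0.062500, coefficient = 1
x_1 = 1.8750, f(x_1) = 12.359619, coefficient = 2
x_2 = 3.2500, f(x_2) = 111.566406, coefficient = 1

I ≈ (1.375000/2) × 136.348145 = 93.739349
Exact value: 72.511914
Error: 21.227435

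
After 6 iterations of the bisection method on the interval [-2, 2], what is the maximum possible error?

Bisection error bound: |error| ≤ (b-a)/2^n
|error| ≤ (2 - (-2))/2^6 = 4/2^6
|error| ≤ 0.0625000000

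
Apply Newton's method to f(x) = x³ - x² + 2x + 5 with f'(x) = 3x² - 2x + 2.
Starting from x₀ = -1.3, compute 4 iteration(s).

f(x) = x³ - x² + 2x + 5
f'(x) = 3x² - 2x + 2
x₀ = -1.3

Newton-Raphson formula: x_{n+1} = x_n - f(x_n)/f'(x_n)

Iteration 1:
  f(-1.300000) = -1.487000
  f'(-1.300000) = 9.670000
  x_1 = -1.300000 - (-1.487000)/9.670000 = -1.146225
Iteration 2:
  f(-1.146225) = -0.112232
  f'(-1.146225) = 8.233949
  x_2 = -1.146225 - (-0.112232)/8.233949 = -1.132595
Iteration 3:
  f(-1.132595) = -0.000822
  f'(-1.132595) = 8.113504
  x_3 = -1.132595 - (-0.000822)/8.113504 = -1.132494
Iteration 4:
  f(-1.132494) = 0.000000
  f'(-1.132494) = 8.112613
  x_4 = -1.132494 - 0.000000/8.112613 = -1.132494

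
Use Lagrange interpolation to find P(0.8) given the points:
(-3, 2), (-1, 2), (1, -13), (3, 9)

Lagrange interpolation formula:
P(x) = Σ yᵢ × Lᵢ(x)
where Lᵢ(x) = Π_{j≠i} (x - xⱼ)/(xᵢ - xⱼ)

L_0(0.8) = (0.8 - (-1))/(-3 - (-1)) × (0.8 - 1)/(-3 - 1) × (0.8 - 3)/(-3 - 3) = -0.016500
L_1(0.8) = (0.8 - (-3))/(-1 - (-3)) × (0.8 - 1)/(-1 - 1) × (0.8 - 3)/(-1 - 3) = 0.104500
L_2(0.8) = (0.8 - (-3))/(1 - (-3)) × (0.8 - (-1))/(1 - (-1)) × (0.8 - 3)/(1 - 3) = 0.940500
L_3(0.8) = (0.8 - (-3))/(3 - (-3)) × (0.8 - (-1))/(3 - (-1)) × (0.8 - 1)/(3 - 1) = -0.028500

P(0.8) = 2×L_0(0.8) + 2×L_1(0.8) + (-13)×L_2(0.8) + 9×L_3(0.8)
P(0.8) = -12.307000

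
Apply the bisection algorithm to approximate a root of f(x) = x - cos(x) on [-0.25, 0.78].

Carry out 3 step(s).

f(x) = x - cos(x)
Initial interval: [-0.25, 0.78]

Iteration 1:
  c_1 = (-0.250000 + 0.780000)/2 = 0.265000
  f(c_1) = f(0.265000) = -0.700093
  f(a) × f(c) ≥ 0, new interval: [0.265000, 0.780000]
Iteration 2:
  c_2 = (0.265000 + 0.780000)/2 = 0.522500
  f(c_2) = f(0.522500) = -0.344074
  f(a) × f(c) ≥ 0, new interval: [0.522500, 0.780000]
Iteration 3:
  c_3 = (0.522500 + 0.780000)/2 = 0.651250
  f(c_3) = f(0.651250) = -0.144077
  f(a) × f(c) ≥ 0, new interval: [0.651250, 0.780000]

After 3 iteration(s), the approximation is c_3 = 0.651250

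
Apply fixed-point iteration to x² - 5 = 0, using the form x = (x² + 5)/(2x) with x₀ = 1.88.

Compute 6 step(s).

Equation: x² - 5 = 0
Fixed-point form: x = (x² + 5)/(2x)
x₀ = 1.88

x_1 = g(1.880000) = 2.269787
x_2 = g(2.269787) = 2.236318
x_3 = g(2.236318) = 2.236068
x_4 = g(2.236068) = 2.236068
x_5 = g(2.236068) = 2.236068
x_6 = g(2.236068) = 2.236068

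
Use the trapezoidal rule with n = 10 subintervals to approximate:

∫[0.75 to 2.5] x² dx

f(x) = x²
a = 0.75, b = 2.5, n = 10
h = (b - a)/n = 0.175000

Trapezoidal rule: (h/2)[f(x₀) + 2f(x₁) + 2f(x₂) + ... + f(xₙ)]

x_0 = 0.7500, f(x_0) = 0.562500, coefficient = 1
x_1 = 0.9250, f(x_1) = 0.855625, coefficient = 2
x_2 = 1.1000, f(x_2) = 1.210000, coefficient = 2
x_3 = 1.2750, f(x_3) = 1.625625, coefficient = 2
x_4 = 1.4500, f(x_4) = 2.102500, coefficient = 2
x_5 = 1.6250, f(x_5) = 2.640625, coefficient = 2
x_6 = 1.8000, f(x_6) = 3.240000, coefficient = 2
x_7 = 1.9750, f(x_7) = 3.900625, coefficient = 2
x_8 = 2.1500, f(x_8) = 4.622500, coefficient = 2
x_9 = 2.3250, f(x_9) = 5.405625, coefficient = 2
x_10 = 2.5000, f(x_10) = 6.250000, coefficient = 1

I ≈ (0.175000/2) × 58.018750 = 5.076641
Exact value: 5.067708
Error: 0.008932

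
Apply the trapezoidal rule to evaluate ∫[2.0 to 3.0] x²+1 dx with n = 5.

f(x) = x²+1
a = 2.0, b = 3.0, n = 5
h = (b - a)/n = 0.200000

Trapezoidal rule: (h/2)[f(x₀) + 2f(x₁) + 2f(x₂) + ... + f(xₙ)]

x_0 = 2.0000, f(x_0) = 5.000000, coefficient = 1
x_1 = 2.2000, f(x_1) = 5.840000, coefficient = 2
x_2 = 2.4000, f(x_2) = 6.760000, coefficient = 2
x_3 = 2.6000, f(x_3) = 7.760000, coefficient = 2
x_4 = 2.8000, f(x_4) = 8.840000, coefficient = 2
x_5 = 3.0000, f(x_5) = 10.000000, coefficient = 1

I ≈ (0.200000/2) × 73.400000 = 7.340000
Exact value: 7.333333
Error: 0.006667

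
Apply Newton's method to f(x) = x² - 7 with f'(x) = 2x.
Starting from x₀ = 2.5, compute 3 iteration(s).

f(x) = x² - 7
f'(x) = 2x
x₀ = 2.5

Newton-Raphson formula: x_{n+1} = x_n - f(x_n)/f'(x_n)

Iteration 1:
  f(2.500000) = -0.750000
  f'(2.500000) = 5.000000
  x_1 = 2.500000 - (-0.750000)/5.000000 = 2.650000
Iteration 2:
  f(2.650000) = 0.022500
  f'(2.650000) = 5.300000
  x_2 = 2.650000 - 0.022500/5.300000 = 2.645755
Iteration 3:
  f(2.645755) = 0.000018
  f'(2.645755) = 5.291509
  x_3 = 2.645755 - 0.000018/5.291509 = 2.645751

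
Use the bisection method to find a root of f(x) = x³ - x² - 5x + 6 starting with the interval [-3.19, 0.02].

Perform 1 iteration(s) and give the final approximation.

f(x) = x³ - x² - 5x + 6
Initial interval: [-3.19, 0.02]

Iteration 1:
  c_1 = (-3.190000 + 0.020000)/2 = -1.585000
  f(c_1) = f(-1.585000) = 7.430898
  f(a) × f(c) < 0, new interval: [-3.190000, -1.585000]

After 1 iteration(s), the approximation is c_1 = -1.585000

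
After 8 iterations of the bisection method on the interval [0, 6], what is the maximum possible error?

Bisection error bound: |error| ≤ (b-a)/2^n
|error| ≤ (6 - 0)/2^8 = 6/2^8
|error| ≤ 0.0234375000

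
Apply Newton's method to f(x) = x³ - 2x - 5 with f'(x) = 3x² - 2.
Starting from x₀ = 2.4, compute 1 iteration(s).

f(x) = x³ - 2x - 5
f'(x) = 3x² - 2
x₀ = 2.4

Newton-Raphson formula: x_{n+1} = x_n - f(x_n)/f'(x_n)

Iteration 1:
  f(2.400000) = 4.024000
  f'(2.400000) = 15.280000
  x_1 = 2.400000 - 4.024000/15.280000 = 2.136649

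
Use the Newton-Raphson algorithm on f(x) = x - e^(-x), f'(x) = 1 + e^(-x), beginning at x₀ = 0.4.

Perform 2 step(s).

f(x) = x - e^(-x)
f'(x) = 1 + e^(-x)
x₀ = 0.4

Newton-Raphson formula: x_{n+1} = x_n - f(x_n)/f'(x_n)

Iteration 1:
  f(0.400000) = -0.270320
  f'(0.400000) = 1.670320
  x_1 = 0.400000 - (-0.270320)/1.670320 = 0.561837
Iteration 2:
  f(0.561837) = -0.008323
  f'(0.561837) = 1.570161
  x_2 = 0.561837 - (-0.008323)/1.570161 = 0.567138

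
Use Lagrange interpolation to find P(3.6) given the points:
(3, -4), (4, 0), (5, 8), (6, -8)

Lagrange interpolation formula:
P(x) = Σ yᵢ × Lᵢ(x)
where Lᵢ(x) = Π_{j≠i} (x - xⱼ)/(xᵢ - xⱼ)

L_0(3.6) = (3.6 - 4)/(3 - 4) × (3.6 - 5)/(3 - 5) × (3.6 - 6)/(3 - 6) = 0.224000
L_1(3.6) = (3.6 - 3)/(4 - 3) × (3.6 - 5)/(4 - 5) × (3.6 - 6)/(4 - 6) = 1.008000
L_2(3.6) = (3.6 - 3)/(5 - 3) × (3.6 - 4)/(5 - 4) × (3.6 - 6)/(5 - 6) = -0.288000
L_3(3.6) = (3.6 - 3)/(6 - 3) × (3.6 - 4)/(6 - 4) × (3.6 - 5)/(6 - 5) = 0.056000

P(3.6) = (-4)×L_0(3.6) + 0×L_1(3.6) + 8×L_2(3.6) + (-8)×L_3(3.6)
P(3.6) = -3.648000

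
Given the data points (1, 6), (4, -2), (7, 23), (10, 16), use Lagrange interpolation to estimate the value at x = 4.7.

Lagrange interpolation formula:
P(x) = Σ yᵢ × Lᵢ(x)
where Lᵢ(x) = Π_{j≠i} (x - xⱼ)/(xᵢ - xⱼ)

L_0(4.7) = (4.7 - 4)/(1 - 4) × (4.7 - 7)/(1 - 7) × (4.7 - 10)/(1 - 10) = -0.052673
L_1(4.7) = (4.7 - 1)/(4 - 1) × (4.7 - 7)/(4 - 7) × (4.7 - 10)/(4 - 10) = 0.835241
L_2(4.7) = (4.7 - 1)/(7 - 1) × (4.7 - 4)/(7 - 4) × (4.7 - 10)/(7 - 10) = 0.254204
L_3(4.7) = (4.7 - 1)/(10 - 1) × (4.7 - 4)/(10 - 4) × (4.7 - 7)/(10 - 7) = -0.036772

P(4.7) = 6×L_0(4.7) + (-2)×L_1(4.7) + 23×L_2(4.7) + 16×L_3(4.7)
P(4.7) = 3.271821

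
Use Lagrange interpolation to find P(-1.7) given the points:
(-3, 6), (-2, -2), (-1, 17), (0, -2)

Lagrange interpolation formula:
P(x) = Σ yᵢ × Lᵢ(x)
where Lᵢ(x) = Π_{j≠i} (x - xⱼ)/(xᵢ - xⱼ)

L_0(-1.7) = (-1.7 - (-2))/(-3 - (-2)) × (-1.7 - (-1))/(-3 - (-1)) × (-1.7 - 0)/(-3 - 0) = -0.059500
L_1(-1.7) = (-1.7 - (-3))/(-2 - (-3)) × (-1.7 - (-1))/(-2 - (-1)) × (-1.7 - 0)/(-2 - 0) = 0.773500
L_2(-1.7) = (-1.7 - (-3))/(-1 - (-3)) × (-1.7 - (-2))/(-1 - (-2)) × (-1.7 - 0)/(-1 - 0) = 0.331500
L_3(-1.7) = (-1.7 - (-3))/(0 - (-3)) × (-1.7 - (-2))/(0 - (-2)) × (-1.7 - (-1))/(0 - (-1)) = -0.045500

P(-1.7) = 6×L_0(-1.7) + (-2)×L_1(-1.7) + 17×L_2(-1.7) + (-2)×L_3(-1.7)
P(-1.7) = 3.822500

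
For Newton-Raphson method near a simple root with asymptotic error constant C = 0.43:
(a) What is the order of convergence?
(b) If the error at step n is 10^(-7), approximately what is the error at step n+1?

(a) Newton-Raphson has quadratic (order 2) convergence near simple roots.
    This means |e_{n+1}| ≈ C|e_n|².

(b) With |e_n| = 10^(-7) and C = 0.43:
    |e_{n+1}| ≈ 0.43 × (10^(-7))² = 0.43 × 10^(-14)

(a) 2 (quadratic); (b) |e_{n+1}| ≈ 4.300e-15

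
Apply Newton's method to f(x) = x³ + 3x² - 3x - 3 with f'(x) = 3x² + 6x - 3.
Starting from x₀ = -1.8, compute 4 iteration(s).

f(x) = x³ + 3x² - 3x - 3
f'(x) = 3x² + 6x - 3
x₀ = -1.8

Newton-Raphson formula: x_{n+1} = x_n - f(x_n)/f'(x_n)

Iteration 1:
  f(-1.800000) = 6.288000
  f'(-1.800000) = -4.080000
  x_1 = -1.800000 - 6.288000/(-4.080000) = -0.258824
Iteration 2:
  f(-0.258824) = -2.039899
  f'(-0.258824) = -4.351972
  x_2 = -0.258824 - (-2.039899)/(-4.351972) = -0.727553
Iteration 3:
  f(-0.727553) = 0.385543
  f'(-0.727553) = -5.777318
  x_3 = -0.727553 - 0.385543/(-5.777318) = -0.660819
Iteration 4:
  f(-0.660819) = 0.003937
  f'(-0.660819) = -5.654870
  x_4 = -0.660819 - 0.003937/(-5.654870) = -0.660123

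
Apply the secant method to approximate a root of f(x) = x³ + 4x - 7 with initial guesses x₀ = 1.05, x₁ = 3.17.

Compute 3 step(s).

f(x) = x³ + 4x - 7
x₀ = 1.05, x₁ = 3.17

Secant formula: x_{n+1} = x_n - f(x_n)(x_n - x_{n-1})/(f(x_n) - f(x_{n-1}))

Iteration 1:
  f(1.050000) = -1.642375
  f(3.170000) = 37.535013
  x_2 = 3.170000 - 37.535013×(3.170000 - 1.050000)/(37.535013 - (-1.642375))
       = 1.138874
Iteration 2:
  f(3.170000) = 37.535013
  f(1.138874) = -0.967349
  x_3 = 1.138874 - (-0.967349)×(1.138874 - 3.170000)/(-0.967349 - 37.535013)
       = 1.189904
Iteration 3:
  f(1.138874) = -0.967349
  f(1.189904) = -0.555629
  x_4 = 1.189904 - (-0.555629)×(1.189904 - 1.138874)/(-0.555629 - (-0.967349))
       = 1.258772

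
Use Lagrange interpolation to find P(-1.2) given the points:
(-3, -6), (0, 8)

Lagrange interpolation formula:
P(x) = Σ yᵢ × Lᵢ(x)
where Lᵢ(x) = Π_{j≠i} (x - xⱼ)/(xᵢ - xⱼ)

L_0(-1.2) = (-1.2 - 0)/(-3 - 0) = 0.400000
L_1(-1.2) = (-1.2 - (-3))/(0 - (-3)) = 0.600000

P(-1.2) = (-6)×L_0(-1.2) + 8×L_1(-1.2)
P(-1.2) = 2.400000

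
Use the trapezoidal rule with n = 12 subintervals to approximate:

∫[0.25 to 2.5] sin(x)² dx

f(x) = sin(x)²
a = 0.25, b = 2.5, n = 12
h = (b - a)/n = 0.187500

Trapezoidal rule: (h/2)[f(x₀) + 2f(x₁) + 2f(x₂) + ... + f(xₙ)]

x_0 = 0.2500, f(x_0) = 0.061209, coefficient = 1
x_1 = 0.4375, f(x_1) = 0.179502, coefficient = 2
x_2 = 0.6250, f(x_2) = 0.342339, coefficient = 2
x_3 = 0.8125, f(x_3) = 0.527089, coefficient = 2
x_4 = 1.0000, f(x_4) = 0.708073, coefficient = 2
x_5 = 1.1875, f(x_5) = 0.860139, coefficient = 2
x_6 = 1.3750, f(x_6) = 0.962151, coefficient = 2
x_7 = 1.5625, f(x_7) = 0.999931, coefficient = 2
x_8 = 1.7500, f(x_8) = 0.968228, coefficient = 2
x_9 = 1.9375, f(x_9) = 0.871449, coefficient = 2
x_10 = 2.1250, f(x_10) = 0.723044, coefficient = 2
x_11 = 2.3125, f(x_11) = 0.543639, coefficient = 2
x_12 = 2.5000, f(x_12) = 0.358169, coefficient = 1

I ≈ (0.187500/2) × 15.790545 = 1.480364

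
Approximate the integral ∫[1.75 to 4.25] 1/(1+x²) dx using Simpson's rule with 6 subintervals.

f(x) = 1/(1+x²)
a = 1.75, b = 4.25, n = 6
h = (b - a)/n = 0.416667

Simpson's rule: (h/3)[f(x₀) + 4f(x₁) + 2f(x₂) + ... + f(xₙ)]

x_0 = 1.7500, f(x_0) = 0.246154, coefficient = 1
x_1 = 2.1667, f(x_1) = 0.175610, coefficient = 4
x_2 = 2.5833, f(x_2) = 0.130317, coefficient = 2
x_3 = 3.0000, f(x_3) = 0.100000, coefficient = 4
x_4 = 3.4167, f(x_4) = 0.078904, coefficient = 2
x_5 = 3.8333, f(x_5) = 0.063717, coefficient = 4
x_6 = 4.2500, f(x_6) = 0.052459, coefficient = 1

I ≈ (0.416667/3) × 2.074361 = 0.288106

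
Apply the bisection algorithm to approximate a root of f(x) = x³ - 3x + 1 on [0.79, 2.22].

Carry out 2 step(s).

f(x) = x³ - 3x + 1
Initial interval: [0.79, 2.22]

Iteration 1:
  c_1 = (0.790000 + 2.220000)/2 = 1.505000
  f(c_1) = f(1.505000) = -0.106137
  f(a) × f(c) ≥ 0, new interval: [1.505000, 2.220000]
Iteration 2:
  c_2 = (1.505000 + 2.220000)/2 = 1.862500
  f(c_2) = f(1.862500) = 1.873338
  f(a) × f(c) < 0, new interval: [1.505000, 1.862500]

After 2 iteration(s), the approximation is c_2 = 1.862500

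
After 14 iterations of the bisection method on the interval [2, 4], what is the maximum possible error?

Bisection error bound: |error| ≤ (b-a)/2^n
|error| ≤ (4 - 2)/2^14 = 2/2^14
|error| ≤ 0.0001220703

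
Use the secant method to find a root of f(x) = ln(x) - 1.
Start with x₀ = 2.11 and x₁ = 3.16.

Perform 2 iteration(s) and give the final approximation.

f(x) = ln(x) - 1
x₀ = 2.11, x₁ = 3.16

Secant formula: x_{n+1} = x_n - f(x_n)(x_n - x_{n-1})/(f(x_n) - f(x_{n-1}))

Iteration 1:
  f(2.110000) = -0.253312
  f(3.160000) = 0.150572
  x_2 = 3.160000 - 0.150572×(3.160000 - 2.110000)/(0.150572 - (-0.253312))
       = 2.768549
Iteration 2:
  f(3.160000) = 0.150572
  f(2.768549) = 0.018324
  x_3 = 2.768549 - 0.018324×(2.768549 - 3.160000)/(0.018324 - 0.150572)
       = 2.714313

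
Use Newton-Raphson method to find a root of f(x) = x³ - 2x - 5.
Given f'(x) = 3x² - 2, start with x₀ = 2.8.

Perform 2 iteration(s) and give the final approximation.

f(x) = x³ - 2x - 5
f'(x) = 3x² - 2
x₀ = 2.8

Newton-Raphson formula: x_{n+1} = x_n - f(x_n)/f'(x_n)

Iteration 1:
  f(2.800000) = 11.352000
  f'(2.800000) = 21.520000
  x_1 = 2.800000 - 11.352000/21.520000 = 2.272491
Iteration 2:
  f(2.272491) = 2.190647
  f'(2.272491) = 13.492642
  x_2 = 2.272491 - 2.190647/13.492642 = 2.110132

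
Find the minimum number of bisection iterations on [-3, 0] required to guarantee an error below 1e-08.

We need (b-a)/2^n ≤ 1e-08
(0 - (-3))/2^n ≤ 1e-08
3/2^n ≤ 1e-08
2^n ≥ 300000000
n ≥ log₂(300000000) = 28.16
n ≥ 29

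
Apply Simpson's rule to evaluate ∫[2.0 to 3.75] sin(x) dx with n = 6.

f(x) = sin(x)
a = 2.0, b = 3.75, n = 6
h = (b - a)/n = 0.291667

Simpson's rule: (h/3)[f(x₀) + 4f(x₁) + 2f(x₂) + ... + f(xₙ)]

x_0 = 2.0000, f(x_0) = 0.909297, coefficient = 1
x_1 = 2.2917, f(x_1) = 0.751232, coefficient = 4
x_2 = 2.5833, f(x_2) = 0.529711, coefficient = 2
x_3 = 2.8750, f(x_3) = 0.263446, coefficient = 4
x_4 = 3.1667, f(x_4) = -0.025071, coefficient = 2
x_5 = 3.4583, f(x_5) = -0.311471, coefficient = 4
x_6 = 3.7500, f(x_6) = -0.571561, coefficient = 1

I ≈ (0.291667/3) × 4.159841 = 0.404429
Exact value: 0.404413
Error: 0.000016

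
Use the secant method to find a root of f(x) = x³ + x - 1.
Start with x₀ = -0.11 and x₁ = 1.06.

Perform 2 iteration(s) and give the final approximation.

f(x) = x³ + x - 1
x₀ = -0.11, x₁ = 1.06

Secant formula: x_{n+1} = x_n - f(x_n)(x_n - x_{n-1})/(f(x_n) - f(x_{n-1}))

Iteration 1:
  f(-0.110000) = -1.111331
  f(1.060000) = 1.251016
  x_2 = 1.060000 - 1.251016×(1.060000 - (-0.110000))/(1.251016 - (-1.111331))
       = 0.440409
Iteration 2:
  f(1.060000) = 1.251016
  f(0.440409) = -0.474169
  x_3 = 0.440409 - (-0.474169)×(0.440409 - 1.060000)/(-0.474169 - 1.251016)
       = 0.610704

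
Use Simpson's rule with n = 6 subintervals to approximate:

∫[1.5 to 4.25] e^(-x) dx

f(x) = e^(-x)
a = 1.5, b = 4.25, n = 6
h = (b - a)/n = 0.458333

Simpson's rule: (h/3)[f(x₀) + 4f(x₁) + 2f(x₂) + ... + f(xₙ)]

x_0 = 1.5000, f(x_0) = 0.223130, coefficient = 1
x_1 = 1.9583, f(x_1) = 0.141093, coefficient = 4
x_2 = 2.4167, f(x_2) = 0.089219, coefficient = 2
x_3 = 2.8750, f(x_3) = 0.056416, coefficient = 4
x_4 = 3.3333, f(x_4) = 0.035674, coefficient = 2
x_5 = 3.7917, f(x_5) = 0.022558, coefficient = 4
x_6 = 4.2500, f(x_6) = 0.014264, coefficient = 1

I ≈ (0.458333/3) × 1.367449 = 0.208916
Exact value: 0.208866
Error: 0.000050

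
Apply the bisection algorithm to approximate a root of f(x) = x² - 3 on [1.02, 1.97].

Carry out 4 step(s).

f(x) = x² - 3
Initial interval: [1.02, 1.97]

Iteration 1:
  c_1 = (1.020000 + 1.970000)/2 = 1.495000
  f(c_1) = f(1.495000) = -0.764975
  f(a) × f(c) ≥ 0, new interval: [1.495000, 1.970000]
Iteration 2:
  c_2 = (1.495000 + 1.970000)/2 = 1.732500
  f(c_2) = f(1.732500) = 0.001556
  f(a) × f(c) < 0, new interval: [1.495000, 1.732500]
Iteration 3:
  c_3 = (1.495000 + 1.732500)/2 = 1.613750
  f(c_3) = f(1.613750) = -0.395811
  f(a) × f(c) ≥ 0, new interval: [1.613750, 1.732500]
Iteration 4:
  c_4 = (1.613750 + 1.732500)/2 = 1.673125
  f(c_4) = f(1.673125) = -0.200653
  f(a) × f(c) ≥ 0, new interval: [1.673125, 1.732500]

After 4 iteration(s), the approximation is c_4 = 1.673125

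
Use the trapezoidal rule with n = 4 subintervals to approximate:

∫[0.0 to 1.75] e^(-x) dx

f(x) = e^(-x)
a = 0.0, b = 1.75, n = 4
h = (b - a)/n = 0.437500

Trapezoidal rule: (h/2)[f(x₀) + 2f(x₁) + 2f(x₂) + ... + f(xₙ)]

x_0 = 0.0000, f(x_0) = 1.000000, coefficient = 1
x_1 = 0.4375, f(x_1) = 0.645649, coefficient = 2
x_2 = 0.8750, f(x_2) = 0.416862, coefficient = 2
x_3 = 1.3125, f(x_3) = 0.269146, coefficient = 2
x_4 = 1.7500, f(x_4) = 0.173774, coefficient = 1

I ≈ (0.437500/2) × 3.837088 = 0.839363
Exact value: 0.826226
Error: 0.013137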